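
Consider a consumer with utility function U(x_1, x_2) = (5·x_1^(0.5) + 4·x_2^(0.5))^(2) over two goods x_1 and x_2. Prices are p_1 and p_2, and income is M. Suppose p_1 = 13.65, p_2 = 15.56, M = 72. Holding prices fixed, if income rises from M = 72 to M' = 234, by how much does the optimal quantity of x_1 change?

MU_x_1 ∝ 5·x_1^(-0.5), MU_x_2 ∝ 4·x_2^(-0.5), so MRS = (5/4)·(x_2/x_1)^(0.5) = p_1/p_2.
Solve for the ratio: x_2/x_1 = [(4/5)·p_1/p_2]^(2).
With the ratio pinned down, the budget gives x_1* = M/(p_1 + p_2·(x_2/x_1)) and x_2* = (x_2/x_1)·x_1*.
Numerically x_2/x_1 = 0.492523, so x_1* = 72/(13.65 + 15.56·0.492523) = 3.3781.
At M' = 234: x_1* = 10.9789. Change: 10.9789 − 3.3781 = 7.6008.

Δx_1* = 7.6008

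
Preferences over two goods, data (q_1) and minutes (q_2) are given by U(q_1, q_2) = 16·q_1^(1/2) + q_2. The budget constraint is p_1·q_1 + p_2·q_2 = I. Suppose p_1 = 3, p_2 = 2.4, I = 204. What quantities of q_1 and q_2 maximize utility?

Utility is quasi-linear in q_2; the FOC for q_1 is 8/√q_1 = p_1/p_2.
Solve: √q_1 = 8·p_2/p_1, so q_1*(p_1,p_2) = (8·p_2/p_1)², and q_2* = (I − p_1·q_1*)/p_2.
Plugging in: q_1* = (8·2.4/3)² = 40.96, q_2* = 33.8.

q_1* = 40.96, q_2* = 33.8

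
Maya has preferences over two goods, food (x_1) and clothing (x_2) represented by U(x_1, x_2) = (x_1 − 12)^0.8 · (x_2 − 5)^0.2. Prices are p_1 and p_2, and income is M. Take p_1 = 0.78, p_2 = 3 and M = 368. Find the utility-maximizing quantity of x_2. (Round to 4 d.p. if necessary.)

This is Cobb-Douglas in (x_1−12, x_2−5): tangency gives 0.8·p_2·(x_2−5) = 0.2·p_1·(x_1−12).
After buying the subsistence bundle (12, 5), a share 0.8 of the remaining income goes to x_1: x_1* = 12 + 0.8·(M − 12p_1 − 5p_2)/p_1.
Discretionary income = 368 − 12·0.78 − 5·3 = 343.64; x_2* = 5 + 0.2·343.64/3 = 27.9093.

x_2* = 27.9093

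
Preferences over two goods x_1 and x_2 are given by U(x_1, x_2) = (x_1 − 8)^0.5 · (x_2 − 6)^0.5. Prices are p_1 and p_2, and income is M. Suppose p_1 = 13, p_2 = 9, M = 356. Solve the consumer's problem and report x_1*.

After buying the subsistence bundle (8, 6), a share 0.5 of the remaining income goes to x_1: x_1* = 8 + 0.5·(M − 8p_1 − 6p_2)/p_1.
Discretionary income = 356 − 8·13 − 6·9 = 198; x_1* = 8 + 0.5·198/13 = 15.6154.

x_1* = 15.6154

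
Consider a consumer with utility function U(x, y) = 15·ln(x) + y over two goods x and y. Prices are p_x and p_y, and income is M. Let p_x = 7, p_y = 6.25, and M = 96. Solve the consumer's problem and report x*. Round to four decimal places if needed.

x* = 13.3929

MU_x = 15/x, MU_y = 1. Tangency: 15/x = p_x/p_y.
So x*(p_x,p_y) = 15·p_y/p_x, independent of income; and y* = (M − 15·p_y)/p_y.
At the given prices: x* = 15·6.25/7 = 13.3929.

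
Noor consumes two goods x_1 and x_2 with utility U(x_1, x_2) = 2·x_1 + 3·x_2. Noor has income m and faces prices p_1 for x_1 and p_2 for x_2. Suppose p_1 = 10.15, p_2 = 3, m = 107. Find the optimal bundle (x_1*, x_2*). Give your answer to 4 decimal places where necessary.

x_1* = 0, x_2* = 35.6667

Linear utility — the consumer picks whichever good has higher MU/price: 2/10.15 = 0.197 vs 3/3 = 1.
x_2 gives more utility per dollar, so spend all income on x_2: x_2* = m/p_2, x_1* = 0.
Numerically: x_1* = 0, x_2* = 35.6667.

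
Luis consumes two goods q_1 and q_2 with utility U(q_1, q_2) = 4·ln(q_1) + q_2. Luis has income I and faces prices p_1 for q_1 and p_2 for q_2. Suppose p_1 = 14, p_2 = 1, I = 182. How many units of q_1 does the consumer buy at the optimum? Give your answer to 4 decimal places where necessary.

q_1* = 0.2857

So q_1*(p_1,p_2) = 4·p_2/p_1, independent of income; and q_2* = (I − 4·p_2)/p_2.
At the given prices: q_1* = 4·1/14 = 0.2857.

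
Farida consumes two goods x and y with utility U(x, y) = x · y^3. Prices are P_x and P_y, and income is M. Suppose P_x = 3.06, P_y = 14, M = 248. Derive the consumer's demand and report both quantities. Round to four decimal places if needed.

x* = 20.2614, y* = 13.2857

At P_x=3.06, P_y=14, M=248: x* = 0.25·248/3.06 = 20.2614, y* = 13.2857.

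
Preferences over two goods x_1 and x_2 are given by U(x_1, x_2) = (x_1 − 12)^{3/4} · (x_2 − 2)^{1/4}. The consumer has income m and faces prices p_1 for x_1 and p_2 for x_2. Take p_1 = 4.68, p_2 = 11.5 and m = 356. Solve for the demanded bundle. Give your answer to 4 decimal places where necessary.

x_1* = 56.3654, x_2* = 8.0183

After buying the subsistence bundle (12, 2), a share 0.75 of the remaining income goes to x_1: x_1* = 12 + 0.75·(m − 12p_1 − 2p_2)/p_1.
Discretionary income = 356 − 12·4.68 − 2·11.5 = 276.84; x_1* = 12 + 0.75·276.84/4.68 = 56.3654; x_2* = 2 + 0.25·276.84/11.5 = 8.0183.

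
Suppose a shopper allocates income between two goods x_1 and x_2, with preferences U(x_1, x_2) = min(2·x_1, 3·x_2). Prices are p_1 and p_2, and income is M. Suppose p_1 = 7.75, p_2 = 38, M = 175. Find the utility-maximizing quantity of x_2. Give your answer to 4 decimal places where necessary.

x_2* = 3.5264

Leontief preferences: the optimum is at the kink where x_1/3 = x_2/2, i.e. x_2 = (2/3)·x_1.
Budget: p_1·x_1 + p_2·(2/3)·x_1 = M, so (3·p_1 + 2·p_2)·x_1 = 3·M.
Demand: x_1*(p_1,p_2,M) = 3·M/(3·p_1 + 2·p_2), x_2* = 2·M/(3·p_1 + 2·p_2).
Here 3·7.75 + 2·38 = 99.25, giving x_2* = 3.5264.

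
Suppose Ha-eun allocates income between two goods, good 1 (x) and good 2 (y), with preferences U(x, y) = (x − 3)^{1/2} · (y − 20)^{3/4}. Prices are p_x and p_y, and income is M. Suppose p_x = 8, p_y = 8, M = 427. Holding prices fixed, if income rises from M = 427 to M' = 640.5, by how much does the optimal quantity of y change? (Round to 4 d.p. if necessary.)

MRS = (2/3)·(y−20)/(x−3). Tangency with p_x/p_y gives y−20 = (3/2)·(p_x/p_y)·(x−3).
After buying the subsistence bundle (3, 20), a share 0.4 of the remaining income goes to x: x* = 3 + 0.4·(M − 3p_x − 20p_y)/p_x.
Discretionary income = 427 − 3·8 − 20·8 = 243; y* = 20 + 0.6·243/8 = 38.225.
At M' = 640.5: y* = 54.2375. Change: 54.2375 − 38.225 = 16.0125.

Δy* = 16.0125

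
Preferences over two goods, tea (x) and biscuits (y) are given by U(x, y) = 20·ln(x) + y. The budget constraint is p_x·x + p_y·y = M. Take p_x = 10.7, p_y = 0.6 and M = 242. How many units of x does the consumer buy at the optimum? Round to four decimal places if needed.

Set MRS = p_x/p_y: (20/x)/1 = p_x/p_y.
So x*(p_x,p_y) = 20·p_y/p_x, independent of income; and y* = (M − 20·p_y)/p_y.
At the given prices: x* = 20·0.6/10.7 = 1.1215.

x* = 1.1215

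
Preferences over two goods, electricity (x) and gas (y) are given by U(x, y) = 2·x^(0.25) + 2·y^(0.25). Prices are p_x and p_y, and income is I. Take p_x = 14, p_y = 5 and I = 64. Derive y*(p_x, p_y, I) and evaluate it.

With the ratio pinned down, the budget gives x* = I/(p_x + p_y·(y/x)) and y* = (y/x)·x*.
Numerically y/x = 3.946487, so x* = 64/(14 + 5·3.946487) = 1.8973 and y* = 3.946487·1.8973 = 7.4876.

y* = 7.4876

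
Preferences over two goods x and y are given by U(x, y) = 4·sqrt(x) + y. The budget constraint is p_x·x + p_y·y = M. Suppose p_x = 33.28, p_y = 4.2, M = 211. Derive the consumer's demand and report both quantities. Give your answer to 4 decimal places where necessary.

x* = 0.0637, y* = 49.7333

MU_x = 2/√x, MU_y = 1. Tangency: 2/√x = p_x/p_y.
Solve: √x = 2·p_y/p_x, so x*(p_x,p_y) = (2·p_y/p_x)², and y* = (M − p_x·x*)/p_y.
Plugging in: x* = (2·4.2/33.28)² = 0.0637, y* = 49.7333.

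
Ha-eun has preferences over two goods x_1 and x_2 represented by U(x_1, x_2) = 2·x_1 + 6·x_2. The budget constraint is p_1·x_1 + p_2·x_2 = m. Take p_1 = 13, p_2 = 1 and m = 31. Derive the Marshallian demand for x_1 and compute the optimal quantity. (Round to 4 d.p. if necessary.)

x_1* = 0

Linear utility — the consumer picks whichever good has higher MU/price: 2/13 = 0.1538 vs 6/1 = 6.
x_2 gives more utility per dollar, so spend all income on x_2: x_2* = m/p_2, x_1* = 0.
Numerically: x_1* = 0, x_2* = 31.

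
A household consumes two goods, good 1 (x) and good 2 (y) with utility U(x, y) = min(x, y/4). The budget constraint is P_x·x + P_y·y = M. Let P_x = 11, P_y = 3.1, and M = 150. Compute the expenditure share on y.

Leontief preferences: the optimum is at the kink where x/1 = y/4, i.e. y = 4·x.
Budget: P_x·x + P_y·4·x = M, so (P_x + 4·P_y)·x = M.
Demand: x*(P_x,P_y,M) = M/(P_x + 4·P_y), y* = 4·M/(P_x + 4·P_y).
Here 11 + 4·3.1 = 23.4, giving x* = 6.4103 and y* = 25.641.
Expenditure on y: 3.1·25.641 = 79.4872; share = 0.5299.

share on y = 0.5299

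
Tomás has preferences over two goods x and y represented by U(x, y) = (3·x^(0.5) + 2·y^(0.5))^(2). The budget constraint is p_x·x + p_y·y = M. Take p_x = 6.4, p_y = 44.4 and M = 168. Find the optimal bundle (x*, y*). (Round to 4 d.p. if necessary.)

x* = 24.6696, y* = 0.2278

With the ratio pinned down, the budget gives x* = M/(p_x + p_y·(y/x)) and y* = (y/x)·x*.
Numerically y/x = 0.009234, so x* = 168/(6.4 + 44.4·0.009234) = 24.6696 and y* = 0.009234·24.6696 = 0.2278.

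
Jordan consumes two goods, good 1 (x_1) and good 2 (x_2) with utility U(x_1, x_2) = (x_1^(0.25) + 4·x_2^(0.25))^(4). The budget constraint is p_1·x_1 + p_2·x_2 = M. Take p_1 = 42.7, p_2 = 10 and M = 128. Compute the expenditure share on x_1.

share on x_1 = 0.0885

From the CES first-order condition, (1/4)·(x_2/x_1)^(0.75) = p_1/p_2.
Solve for the ratio: x_2/x_1 = [4·p_1/p_2]^(4/3).
With the ratio pinned down, the budget gives x_1* = M/(p_1 + p_2·(x_2/x_1)) and x_2* = (x_2/x_1)·x_1*.
Numerically x_2/x_1 = 43.986272, so x_1* = 128/(42.7 + 10·43.986272) = 0.2653 and x_2* = 43.986272·0.2653 = 11.6674.
Expenditure on x_1: 42.7·0.2653 = 11.3262; share = 0.0885.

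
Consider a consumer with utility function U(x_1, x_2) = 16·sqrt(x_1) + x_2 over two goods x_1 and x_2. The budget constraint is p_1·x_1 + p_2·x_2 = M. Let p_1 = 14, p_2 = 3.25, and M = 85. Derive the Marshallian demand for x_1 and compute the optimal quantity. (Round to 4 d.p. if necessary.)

Thus x_1* = (8·p_2/p_1)² — independent of M — with the rest of income spent on x_2.
Plugging in: x_1* = (8·3.25/14)² = 3.449.

x_1* = 3.449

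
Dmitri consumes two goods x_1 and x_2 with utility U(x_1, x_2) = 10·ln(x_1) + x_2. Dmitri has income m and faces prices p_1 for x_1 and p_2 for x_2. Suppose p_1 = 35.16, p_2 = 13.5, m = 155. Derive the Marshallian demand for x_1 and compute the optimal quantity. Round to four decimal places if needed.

MU_x_1 = 10/x_1, MU_x_2 = 1. Tangency: 10/x_1 = p_1/p_2.
So x_1*(p_1,p_2) = 10·p_2/p_1, independent of income; and x_2* = (m − 10·p_2)/p_2.
At the given prices: x_1* = 10·13.5/35.16 = 3.8396.

x_1* = 3.8396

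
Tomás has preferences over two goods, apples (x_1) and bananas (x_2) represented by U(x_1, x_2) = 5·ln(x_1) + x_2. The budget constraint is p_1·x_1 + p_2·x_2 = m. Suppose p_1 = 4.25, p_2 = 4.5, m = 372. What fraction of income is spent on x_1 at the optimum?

share on x_1 = 0.0605

MU_x_1 = 5/x_1, MU_x_2 = 1. Tangency: 5/x_1 = p_1/p_2.
So x_1*(p_1,p_2) = 5·p_2/p_1, independent of income; and x_2* = (m − 5·p_2)/p_2.
At the given prices: x_1* = 5·4.5/4.25 = 5.2941, and x_2* = 77.6667.
Expenditure on x_1: 4.25·5.2941 = 22.5; share = 0.0605.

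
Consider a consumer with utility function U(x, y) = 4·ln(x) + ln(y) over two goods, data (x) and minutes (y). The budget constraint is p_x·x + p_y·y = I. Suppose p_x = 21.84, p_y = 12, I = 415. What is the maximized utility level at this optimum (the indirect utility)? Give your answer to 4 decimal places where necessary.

MU_x/MU_y = (4·y)/(x); tangency sets this equal to p_x/p_y.
Rearranging, p_y·y = (1/4)·p_x·x. Substituting into the budget gives p_x·x·(1 + (1/4)) = I.
Demand: x*(p_x,p_y,I) = 0.8·I/p_x and y* = 0.2·I/p_y.
At p_x=21.84, p_y=12, I=415: x* = 0.8·415/21.84 = 15.2015, y* = 6.9167.
Utility at the optimum: U(15.2015, 6.9167) = 12.8195.

V = 12.8195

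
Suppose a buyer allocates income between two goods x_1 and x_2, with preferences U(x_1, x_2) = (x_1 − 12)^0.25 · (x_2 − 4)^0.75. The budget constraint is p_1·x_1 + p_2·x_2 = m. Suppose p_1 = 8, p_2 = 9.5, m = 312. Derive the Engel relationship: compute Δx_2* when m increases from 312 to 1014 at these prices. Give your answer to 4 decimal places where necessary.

Δx_2* = 55.4211

Let x_1' = x_1−12, x_2' = x_2−4. MRS = (1/3)·x_2'/x_1' = p_1/p_2.
Substituting into the budget: x_1* = 12 + 0.25·(m − 12·p_1 − 4·p_2)/p_1, and x_2* = 4 + 0.75·(…)/p_2.
Discretionary income = 312 − 12·8 − 4·9.5 = 178; x_2* = 4 + 0.75·178/9.5 = 18.0526.
At m' = 1014: x_2* = 73.4737. Change: 73.4737 − 18.0526 = 55.4211.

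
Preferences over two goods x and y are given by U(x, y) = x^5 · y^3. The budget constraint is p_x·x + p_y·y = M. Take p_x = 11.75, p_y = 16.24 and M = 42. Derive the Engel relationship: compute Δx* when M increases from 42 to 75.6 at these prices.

The MRS is (5/3)·y/x. Set MRS = p_x/p_y.
So 5·p_y·y = 3·p_x·x; combined with the budget, a share 0.625 of income goes to x.
Demand: x*(p_x,p_y,M) = 0.625·M/p_x and y* = 0.375·M/p_y.
At p_x=11.75, p_y=16.24, M=42: x* = 0.625·42/11.75 = 2.234.
At M' = 75.6: x* = 4.0213. Change: 4.0213 − 2.234 = 1.7872.

Δx* = 1.7872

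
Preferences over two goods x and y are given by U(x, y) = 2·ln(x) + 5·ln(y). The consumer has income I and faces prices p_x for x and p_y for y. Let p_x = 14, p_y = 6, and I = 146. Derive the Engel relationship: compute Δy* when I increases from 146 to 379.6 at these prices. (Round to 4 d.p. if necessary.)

MU_x/MU_y = (2·y)/(5·x); tangency sets this equal to p_x/p_y.
Rearranging, p_y·y = (5/2)·p_x·x. Substituting into the budget gives p_x·x·(1 + (5/2)) = I.
Demand: x*(p_x,p_y,I) = 2/7·I/p_x and y* = 5/7·I/p_y.
At p_x=14, p_y=6, I=146: y* = 5/7·146/6 = 17.381.
At I' = 379.6: y* = 45.1905. Change: 45.1905 − 17.381 = 27.8095.

Δy* = 27.8095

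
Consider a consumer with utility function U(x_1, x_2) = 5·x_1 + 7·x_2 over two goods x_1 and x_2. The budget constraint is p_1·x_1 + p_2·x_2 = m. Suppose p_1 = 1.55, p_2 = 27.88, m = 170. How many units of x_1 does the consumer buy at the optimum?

x_1* = 109.6774

Perfect substitutes: compare marginal utility per dollar. 5/p_1 vs 7/p_2 → 3.2258 vs 0.2511.
x_1 gives more utility per dollar, so spend all income on x_1: x_1* = m/p_1, x_2* = 0.
Numerically: x_1* = 109.6774, x_2* = 0.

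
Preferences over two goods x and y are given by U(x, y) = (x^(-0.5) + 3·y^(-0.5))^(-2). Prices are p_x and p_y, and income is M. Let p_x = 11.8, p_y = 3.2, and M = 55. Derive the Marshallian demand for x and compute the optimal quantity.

From the CES first-order condition, (1/3)·(y/x)^(1.5) = p_x/p_y.
Solve for the ratio: y/x = [3·p_x/p_y]^(2/3).
With the ratio pinned down, the budget gives x* = M/(p_x + p_y·(y/x)) and y* = (y/x)·x*.
Numerically y/x = 4.964805, so x* = 55/(11.8 + 3.2·4.964805) = 1.9865.

x* = 1.9865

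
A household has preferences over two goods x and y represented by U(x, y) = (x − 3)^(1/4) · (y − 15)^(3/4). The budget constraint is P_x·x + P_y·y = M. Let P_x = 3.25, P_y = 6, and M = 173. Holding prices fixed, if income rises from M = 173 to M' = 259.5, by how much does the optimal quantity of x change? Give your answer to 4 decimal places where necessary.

Δx* = 6.6538

After buying the subsistence bundle (3, 15), a share 0.25 of the remaining income goes to x: x* = 3 + 0.25·(M − 3P_x − 15P_y)/P_x.
Discretionary income = 173 − 3·3.25 − 15·6 = 73.25; x* = 3 + 0.25·73.25/3.25 = 8.6346.
At M' = 259.5: x* = 15.2885. Change: 15.2885 − 8.6346 = 6.6538.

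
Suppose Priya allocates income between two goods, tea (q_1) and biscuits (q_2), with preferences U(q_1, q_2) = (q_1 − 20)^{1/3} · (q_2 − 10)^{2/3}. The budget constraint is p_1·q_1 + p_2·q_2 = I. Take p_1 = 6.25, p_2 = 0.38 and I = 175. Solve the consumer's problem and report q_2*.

Substituting into the budget: q_1* = 20 + 1/3·(I − 20·p_1 − 10·p_2)/p_1, and q_2* = 10 + 2/3·(…)/p_2.
Discretionary income = 175 − 20·6.25 − 10·0.38 = 46.2; q_2* = 10 + 2/3·46.2/0.38 = 91.0526.

q_2* = 91.0526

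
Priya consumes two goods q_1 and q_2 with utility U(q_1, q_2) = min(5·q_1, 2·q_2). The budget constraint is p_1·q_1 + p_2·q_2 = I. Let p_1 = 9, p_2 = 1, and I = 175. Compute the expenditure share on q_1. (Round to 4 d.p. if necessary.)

share on q_1 = 0.7826

Leontief preferences: the optimum is at the kink where q_1/2 = q_2/5, i.e. q_2 = (5/2)·q_1.
Budget: p_1·q_1 + p_2·(5/2)·q_1 = I, so (2·p_1 + 5·p_2)·q_1 = 2·I.
Demand: q_1*(p_1,p_2,I) = 2·I/(2·p_1 + 5·p_2), q_2* = 5·I/(2·p_1 + 5·p_2).
Here 2·9 + 5·1 = 23, giving q_1* = 15.2174 and q_2* = 38.0435.
Expenditure on q_1: 9·15.2174 = 136.9565; share = 0.7826.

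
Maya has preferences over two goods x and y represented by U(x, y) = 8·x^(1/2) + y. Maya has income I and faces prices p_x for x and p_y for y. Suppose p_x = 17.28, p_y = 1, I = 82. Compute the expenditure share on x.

Utility is quasi-linear in y; the FOC for x is 4/√x = p_x/p_y.
Solve: √x = 4·p_y/p_x, so x*(p_x,p_y) = (4·p_y/p_x)², and y* = (I − p_x·x*)/p_y.
Plugging in: x* = (4·1/17.28)² = 0.0536, y* = 81.0741.
Expenditure on x: 17.28·0.0536 = 0.9259; share = 0.0113.

share on x = 0.0113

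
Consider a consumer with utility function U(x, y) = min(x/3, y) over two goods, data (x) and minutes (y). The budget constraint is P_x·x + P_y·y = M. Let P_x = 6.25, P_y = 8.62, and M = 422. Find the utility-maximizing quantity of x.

x* = 46.255

Demand: x*(P_x,P_y,M) = 3·M/(3·P_x + P_y), y* = M/(3·P_x + P_y).
Here 3·6.25 + 8.62 = 27.37, giving x* = 46.255.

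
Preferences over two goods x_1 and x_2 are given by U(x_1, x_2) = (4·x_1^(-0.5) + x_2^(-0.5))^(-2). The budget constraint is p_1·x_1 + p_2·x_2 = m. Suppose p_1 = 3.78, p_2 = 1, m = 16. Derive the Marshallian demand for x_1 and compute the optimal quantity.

From the CES first-order condition, 4·(x_2/x_1)^(1.5) = p_1/p_2.
Hence x_2/x_1 = ((1/4)·p_1/p_2)^(1/(1.5)), i.e. raised to the 2/3 power.
Substitute x_2 = (x_2/x_1)·x_1 into the budget: x_1* = m/(p_1 + p_2·(x_2/x_1)).
Numerically x_2/x_1 = 0.962989, so x_1* = 16/(3.78 + 1·0.962989) = 3.3734.

x_1* = 3.3734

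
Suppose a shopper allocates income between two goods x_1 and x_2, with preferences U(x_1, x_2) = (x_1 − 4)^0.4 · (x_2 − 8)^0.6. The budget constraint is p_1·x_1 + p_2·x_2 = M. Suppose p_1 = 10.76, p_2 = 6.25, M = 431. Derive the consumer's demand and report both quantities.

x_1* = 16.5636, x_2* = 40.4442

MRS = (2/3)·(x_2−8)/(x_1−4). Tangency with p_1/p_2 gives x_2−8 = (3/2)·(p_1/p_2)·(x_1−4).
Substituting into the budget: x_1* = 4 + 0.4·(M − 4·p_1 − 8·p_2)/p_1, and x_2* = 8 + 0.6·(…)/p_2.
Discretionary income = 431 − 4·10.76 − 8·6.25 = 337.96; x_1* = 4 + 0.4·337.96/10.76 = 16.5636; x_2* = 8 + 0.6·337.96/6.25 = 40.4442.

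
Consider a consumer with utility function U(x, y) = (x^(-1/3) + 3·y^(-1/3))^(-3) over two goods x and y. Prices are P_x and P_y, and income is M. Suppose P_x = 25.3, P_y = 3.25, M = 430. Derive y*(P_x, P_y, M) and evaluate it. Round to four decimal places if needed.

y* = 76.3561

MRS = MU_x/MU_y = (1/3)·(y/x)^(4/3). Set equal to P_x/P_y.
Hence y/x = (3·P_x/P_y)^(1/(4/3)), i.e. raised to the 0.75 power.
Substitute y = (y/x)·x into the budget: x* = M/(P_x + P_y·(y/x)).
Numerically y/x = 10.623529, so x* = 430/(25.3 + 3.25·10.623529) = 7.1875 and y* = 10.623529·7.1875 = 76.3561.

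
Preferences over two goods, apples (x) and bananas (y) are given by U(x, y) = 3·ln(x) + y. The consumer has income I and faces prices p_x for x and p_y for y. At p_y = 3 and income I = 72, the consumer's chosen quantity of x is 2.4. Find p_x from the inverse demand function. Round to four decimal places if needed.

p_x = 3.75

Set MRS = p_x/p_y: (3/x)/1 = p_x/p_y.
So x*(p_x,p_y) = 3·p_y/p_x, independent of income; and y* = (I − 3·p_y)/p_y.
Set x* = 2.4 in the demand function and solve for p_x: p_x = 3.75.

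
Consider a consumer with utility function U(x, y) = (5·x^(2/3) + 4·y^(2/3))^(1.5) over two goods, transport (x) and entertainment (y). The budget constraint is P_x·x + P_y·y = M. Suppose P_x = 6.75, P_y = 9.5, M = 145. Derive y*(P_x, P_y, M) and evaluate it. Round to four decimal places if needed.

MRS = MU_x/MU_y = (5/4)·(y/x)^(1/3). Set equal to P_x/P_y.
Solve for the ratio: y/x = [(4/5)·P_x/P_y]^(3).
Substitute y = (y/x)·x into the budget: x* = M/(P_x + P_y·(y/x)).
Numerically y/x = 0.183658, so x* = 145/(6.75 + 9.5·0.183658) = 17.0694 and y* = 0.183658·17.0694 = 3.1349.

y* = 3.1349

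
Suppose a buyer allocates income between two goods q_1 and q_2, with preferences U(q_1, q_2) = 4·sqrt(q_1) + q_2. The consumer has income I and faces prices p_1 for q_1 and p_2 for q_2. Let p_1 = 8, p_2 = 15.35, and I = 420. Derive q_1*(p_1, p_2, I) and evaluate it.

q_1* = 14.7264

Utility is quasi-linear in q_2; the FOC for q_1 is 2/√q_1 = p_1/p_2.
Thus q_1* = (2·p_2/p_1)² — independent of I — with the rest of income spent on q_2.
Plugging in: q_1* = (2·15.35/8)² = 14.7264.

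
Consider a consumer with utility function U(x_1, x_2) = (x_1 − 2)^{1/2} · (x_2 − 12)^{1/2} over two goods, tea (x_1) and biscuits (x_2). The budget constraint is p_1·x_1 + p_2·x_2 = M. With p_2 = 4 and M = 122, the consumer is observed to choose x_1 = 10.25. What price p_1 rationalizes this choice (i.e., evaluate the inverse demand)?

p_1 = 4

Let x_1' = x_1−2, x_2' = x_2−12. MRS = x_2'/x_1' = p_1/p_2.
Substituting into the budget: x_1* = 2 + 0.5·(M − 2·p_1 − 12·p_2)/p_1, and x_2* = 12 + 0.5·(…)/p_2.
Set x_1* = 10.25 in the demand function and solve for p_1: p_1 = 4.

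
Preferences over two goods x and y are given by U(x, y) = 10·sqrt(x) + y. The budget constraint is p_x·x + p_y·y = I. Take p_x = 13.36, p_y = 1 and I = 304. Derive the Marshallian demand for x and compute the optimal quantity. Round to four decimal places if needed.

Set MRS = p_x/p_y: 5·x^(−1/2) = p_x/p_y.
Solve: √x = 5·p_y/p_x, so x*(p_x,p_y) = (5·p_y/p_x)², and y* = (I − p_x·x*)/p_y.
Plugging in: x* = (5·1/13.36)² = 0.1401.

x* = 0.1401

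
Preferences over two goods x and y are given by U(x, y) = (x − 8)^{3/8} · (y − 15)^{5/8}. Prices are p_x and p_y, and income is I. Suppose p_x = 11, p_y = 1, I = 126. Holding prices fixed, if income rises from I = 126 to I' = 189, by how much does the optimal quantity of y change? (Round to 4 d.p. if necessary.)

Δy* = 39.375

Discretionary income = 126 − 8·11 − 15·1 = 23; y* = 15 + 0.625·23/1 = 29.375.
At I' = 189: y* = 68.75. Change: 68.75 − 29.375 = 39.375.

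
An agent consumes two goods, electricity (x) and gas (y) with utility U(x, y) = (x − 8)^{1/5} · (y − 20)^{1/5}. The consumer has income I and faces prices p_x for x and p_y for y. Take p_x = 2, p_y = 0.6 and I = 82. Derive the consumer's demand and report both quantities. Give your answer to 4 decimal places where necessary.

x* = 21.5, y* = 65

MRS = (y−20)/(x−8). Tangency with p_x/p_y gives y−20 = (p_x/p_y)·(x−8).
Substituting into the budget: x* = 8 + 0.5·(I − 8·p_x − 20·p_y)/p_x, and y* = 20 + 0.5·(…)/p_y.
Discretionary income = 82 − 8·2 − 20·0.6 = 54; x* = 8 + 0.5·54/2 = 21.5; y* = 20 + 0.5·54/0.6 = 65.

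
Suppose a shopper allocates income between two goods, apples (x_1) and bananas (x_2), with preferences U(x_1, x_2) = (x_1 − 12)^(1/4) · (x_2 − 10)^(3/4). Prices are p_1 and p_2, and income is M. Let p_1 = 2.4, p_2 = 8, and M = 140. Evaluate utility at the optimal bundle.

V = 3.0031

After buying the subsistence bundle (12, 10), a share 0.25 of the remaining income goes to x_1: x_1* = 12 + 0.25·(M − 12p_1 − 10p_2)/p_1.
Discretionary income = 140 − 12·2.4 − 10·8 = 31.2; x_1* = 12 + 0.25·31.2/2.4 = 15.25; x_2* = 10 + 0.75·31.2/8 = 12.925.
Utility at the optimum: U(15.25, 12.925) = 3.0031.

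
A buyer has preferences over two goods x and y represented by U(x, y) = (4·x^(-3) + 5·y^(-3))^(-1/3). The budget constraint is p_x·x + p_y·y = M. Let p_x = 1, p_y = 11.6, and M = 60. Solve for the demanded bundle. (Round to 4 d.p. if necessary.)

Substitute y = (y/x)·x into the budget: x* = M/(p_x + p_y·(y/x)).
Numerically y/x = 0.572945, so x* = 60/(1 + 11.6·0.572945) = 7.8471 and y* = 0.572945·7.8471 = 4.4959.

x* = 7.8471, y* = 4.4959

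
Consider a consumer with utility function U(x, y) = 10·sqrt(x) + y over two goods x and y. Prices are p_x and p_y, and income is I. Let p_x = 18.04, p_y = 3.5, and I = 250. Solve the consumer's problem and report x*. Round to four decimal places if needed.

x* = 0.941

Solve: √x = 5·p_y/p_x, so x*(p_x,p_y) = (5·p_y/p_x)², and y* = (I − p_x·x*)/p_y.
Plugging in: x* = (5·3.5/18.04)² = 0.941.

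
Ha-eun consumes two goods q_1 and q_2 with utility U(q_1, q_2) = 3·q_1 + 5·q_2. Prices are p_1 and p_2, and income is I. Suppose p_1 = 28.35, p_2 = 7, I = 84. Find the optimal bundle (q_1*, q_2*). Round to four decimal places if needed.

Linear utility — the consumer picks whichever good has higher MU/price: 3/28.35 = 0.1058 vs 5/7 = 0.7143.
q_2 gives more utility per dollar, so spend all income on q_2: q_2* = I/p_2, q_1* = 0.
Numerically: q_1* = 0, q_2* = 12.

q_1* = 0, q_2* = 12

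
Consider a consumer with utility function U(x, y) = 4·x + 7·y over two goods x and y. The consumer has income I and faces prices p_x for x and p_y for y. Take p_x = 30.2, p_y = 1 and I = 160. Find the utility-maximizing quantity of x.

x* = 0

Perfect substitutes: compare marginal utility per dollar. 4/p_x vs 7/p_y → 0.1325 vs 7.
y gives more utility per dollar, so spend all income on y: y* = I/p_y, x* = 0.
Numerically: x* = 0, y* = 160.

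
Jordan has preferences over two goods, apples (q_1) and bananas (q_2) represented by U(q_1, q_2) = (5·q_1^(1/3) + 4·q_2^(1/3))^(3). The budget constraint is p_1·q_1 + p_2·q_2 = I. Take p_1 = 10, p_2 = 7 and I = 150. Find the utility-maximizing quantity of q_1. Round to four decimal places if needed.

Substitute q_2 = (q_2/q_1)·q_1 into the budget: q_1* = I/(p_1 + p_2·(q_2/q_1)).
Numerically q_2/q_1 = 1.221766, so q_1* = 150/(10 + 7·1.221766) = 8.0852.

q_1* = 8.0852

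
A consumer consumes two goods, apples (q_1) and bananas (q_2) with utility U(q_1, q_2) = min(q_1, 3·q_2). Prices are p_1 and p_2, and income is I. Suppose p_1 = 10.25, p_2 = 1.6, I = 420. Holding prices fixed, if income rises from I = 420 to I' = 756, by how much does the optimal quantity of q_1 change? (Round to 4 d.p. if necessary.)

Δq_1* = 31.1592

Demand: q_1*(p_1,p_2,I) = 3·I/(3·p_1 + p_2), q_2* = I/(3·p_1 + p_2).
Here 3·10.25 + 1.6 = 32.35, giving q_1* = 38.949.
At I' = 756: q_1* = 70.1082. Change: 70.1082 − 38.949 = 31.1592.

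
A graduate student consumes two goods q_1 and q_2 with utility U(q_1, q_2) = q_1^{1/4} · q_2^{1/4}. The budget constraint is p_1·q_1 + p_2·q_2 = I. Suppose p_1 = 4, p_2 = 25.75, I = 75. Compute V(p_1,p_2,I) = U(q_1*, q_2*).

V = 1.9222

MU_q_1/MU_q_2 = (0.25·q_2)/(0.25·q_1); tangency sets this equal to p_1/p_2.
Rearranging, p_2·q_2 = p_1·q_1. Substituting into the budget gives p_1·q_1·(1 + 1) = I.
Demand: q_1*(p_1,p_2,I) = 0.5·I/p_1 and q_2* = 0.5·I/p_2.
At p_1=4, p_2=25.75, I=75: q_1* = 0.5·75/4 = 9.375, q_2* = 1.4563.
Utility at the optimum: U(9.375, 1.4563) = 1.9222.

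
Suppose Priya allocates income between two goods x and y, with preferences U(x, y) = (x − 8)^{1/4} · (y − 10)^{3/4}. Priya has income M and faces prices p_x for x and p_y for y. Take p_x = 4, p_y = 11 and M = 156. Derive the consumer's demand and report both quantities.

Substituting into the budget: x* = 8 + 0.25·(M − 8·p_x − 10·p_y)/p_x, and y* = 10 + 0.75·(…)/p_y.
Discretionary income = 156 − 8·4 − 10·11 = 14; x* = 8 + 0.25·14/4 = 8.875; y* = 10 + 0.75·14/11 = 10.9545.

x* = 8.875, y* = 10.9545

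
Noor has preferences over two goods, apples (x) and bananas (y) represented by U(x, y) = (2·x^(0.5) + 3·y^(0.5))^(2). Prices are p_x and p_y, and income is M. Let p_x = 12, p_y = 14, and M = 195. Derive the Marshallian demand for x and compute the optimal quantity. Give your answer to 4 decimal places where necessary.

x* = 5.5488

MU_x ∝ 2·x^(-0.5), MU_y ∝ 3·y^(-0.5), so MRS = (2/3)·(y/x)^(0.5) = p_x/p_y.
Hence y/x = ((3/2)·p_x/p_y)^(1/(0.5)), i.e. raised to the 2 power.
Substitute y = (y/x)·x into the budget: x* = M/(p_x + p_y·(y/x)).
Numerically y/x = 1.653061, so x* = 195/(12 + 14·1.653061) = 5.5488.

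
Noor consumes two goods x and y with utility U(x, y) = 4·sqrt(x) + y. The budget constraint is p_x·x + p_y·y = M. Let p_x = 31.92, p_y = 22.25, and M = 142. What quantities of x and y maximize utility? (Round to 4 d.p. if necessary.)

Utility is quasi-linear in y; the FOC for x is 2/√x = p_x/p_y.
Solve: √x = 2·p_y/p_x, so x*(p_x,p_y) = (2·p_y/p_x)², and y* = (M − p_x·x*)/p_y.
Plugging in: x* = (2·22.25/31.92)² = 1.9435, y* = 3.5938.

x* = 1.9435, y* = 3.5938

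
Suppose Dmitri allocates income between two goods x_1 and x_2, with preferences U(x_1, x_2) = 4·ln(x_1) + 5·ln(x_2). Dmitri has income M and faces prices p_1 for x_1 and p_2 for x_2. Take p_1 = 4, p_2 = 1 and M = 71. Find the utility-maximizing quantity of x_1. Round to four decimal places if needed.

x_1* = 7.8889

Demand: x_1*(p_1,p_2,M) = 4/9·M/p_1 and x_2* = 5/9·M/p_2.
At p_1=4, p_2=1, M=71: x_1* = 4/9·71/4 = 7.8889.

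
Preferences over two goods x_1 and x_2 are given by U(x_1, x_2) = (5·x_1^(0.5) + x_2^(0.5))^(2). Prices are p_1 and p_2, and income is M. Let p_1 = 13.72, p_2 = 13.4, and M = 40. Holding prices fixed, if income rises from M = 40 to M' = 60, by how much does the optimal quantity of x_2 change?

Δx_2* = 0.0587

MRS = MU_x_1/MU_x_2 = 5·(x_2/x_1)^(0.5). Set equal to p_1/p_2.
Hence x_2/x_1 = ((1/5)·p_1/p_2)^(1/(0.5)), i.e. raised to the 2 power.
With the ratio pinned down, the budget gives x_1* = M/(p_1 + p_2·(x_2/x_1)) and x_2* = (x_2/x_1)·x_1*.
Numerically x_2/x_1 = 0.041933, so x_1* = 40/(13.72 + 13.4·0.041933) = 2.8007 and x_2* = 0.041933·2.8007 = 0.1174.
At M' = 60: x_2* = 0.1762. Change: 0.1762 − 0.1174 = 0.0587.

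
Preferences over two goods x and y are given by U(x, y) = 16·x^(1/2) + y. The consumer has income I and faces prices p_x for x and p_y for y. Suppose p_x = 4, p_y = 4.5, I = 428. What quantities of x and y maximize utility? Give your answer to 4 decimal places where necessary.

Utility is quasi-linear in y; the FOC for x is 8/√x = p_x/p_y.
Solve: √x = 8·p_y/p_x, so x*(p_x,p_y) = (8·p_y/p_x)², and y* = (I − p_x·x*)/p_y.
Plugging in: x* = (8·4.5/4)² = 81, y* = 23.1111.

x* = 81, y* = 23.1111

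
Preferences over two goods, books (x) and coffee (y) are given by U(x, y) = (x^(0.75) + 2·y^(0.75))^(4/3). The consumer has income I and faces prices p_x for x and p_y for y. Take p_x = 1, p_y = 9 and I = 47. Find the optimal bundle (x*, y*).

x* = 45.9906, y* = 0.1122

MRS = MU_x/MU_y = (1/2)·(y/x)^(0.25). Set equal to p_x/p_y.
Solve for the ratio: y/x = [2·p_x/p_y]^(4).
Substitute y = (y/x)·x into the budget: x* = I/(p_x + p_y·(y/x)).
Numerically y/x = 0.002439, so x* = 47/(1 + 9·0.002439) = 45.9906 and y* = 0.002439·45.9906 = 0.1122.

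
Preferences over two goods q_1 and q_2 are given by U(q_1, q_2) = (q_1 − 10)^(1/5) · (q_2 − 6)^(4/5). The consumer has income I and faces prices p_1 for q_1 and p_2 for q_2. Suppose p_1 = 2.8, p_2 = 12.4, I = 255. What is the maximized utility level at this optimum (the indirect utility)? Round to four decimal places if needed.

This is Cobb-Douglas in (q_1−10, q_2−6): tangency gives 0.2·p_2·(q_2−6) = 0.8·p_1·(q_1−10).
After buying the subsistence bundle (10, 6), a share 0.2 of the remaining income goes to q_1: q_1* = 10 + 0.2·(I − 10p_1 − 6p_2)/p_1.
Discretionary income = 255 − 10·2.8 − 6·12.4 = 152.6; q_1* = 10 + 0.2·152.6/2.8 = 20.9; q_2* = 6 + 0.8·152.6/12.4 = 15.8452.
Utility at the optimum: U(20.9, 15.8452) = 10.0476.

V = 10.0476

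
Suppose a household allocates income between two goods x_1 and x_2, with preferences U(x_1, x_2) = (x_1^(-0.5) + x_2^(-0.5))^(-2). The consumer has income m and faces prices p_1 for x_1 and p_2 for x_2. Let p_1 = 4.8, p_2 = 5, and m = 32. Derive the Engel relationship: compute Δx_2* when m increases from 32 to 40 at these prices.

Δx_2* = 0.8054

From the CES first-order condition, (x_2/x_1)^(1.5) = p_1/p_2.
Solve for the ratio: x_2/x_1 = [p_1/p_2]^(2/3).
With the ratio pinned down, the budget gives x_1* = m/(p_1 + p_2·(x_2/x_1)) and x_2* = (x_2/x_1)·x_1*.
Numerically x_2/x_1 = 0.973152, so x_1* = 32/(4.8 + 5·0.973152) = 3.3107 and x_2* = 0.973152·3.3107 = 3.2218.
At m' = 40: x_2* = 4.0272. Change: 4.0272 − 3.2218 = 0.8054.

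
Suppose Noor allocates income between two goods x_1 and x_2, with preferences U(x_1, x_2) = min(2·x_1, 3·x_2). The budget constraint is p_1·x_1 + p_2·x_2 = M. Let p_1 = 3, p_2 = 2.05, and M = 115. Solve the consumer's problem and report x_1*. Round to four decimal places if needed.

With perfect complements, no substitution: consume in ratio x_1:x_2 = 3:2.
Budget: p_1·x_1 + p_2·(2/3)·x_1 = M, so (3·p_1 + 2·p_2)·x_1 = 3·M.
Demand: x_1*(p_1,p_2,M) = 3·M/(3·p_1 + 2·p_2), x_2* = 2·M/(3·p_1 + 2·p_2).
Here 3·3 + 2·2.05 = 13.1, giving x_1* = 26.3359.

x_1* = 26.3359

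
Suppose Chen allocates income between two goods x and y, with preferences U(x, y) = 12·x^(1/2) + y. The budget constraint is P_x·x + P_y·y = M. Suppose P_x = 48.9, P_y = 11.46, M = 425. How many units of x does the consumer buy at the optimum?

x* = 1.9772

Solve: √x = 6·P_y/P_x, so x*(P_x,P_y) = (6·P_y/P_x)², and y* = (M − P_x·x*)/P_y.
Plugging in: x* = (6·11.46/48.9)² = 1.9772.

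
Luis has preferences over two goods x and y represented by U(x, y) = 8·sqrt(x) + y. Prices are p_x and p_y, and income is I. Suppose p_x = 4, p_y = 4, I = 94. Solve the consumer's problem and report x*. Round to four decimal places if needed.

Utility is quasi-linear in y; the FOC for x is 4/√x = p_x/p_y.
Solve: √x = 4·p_y/p_x, so x*(p_x,p_y) = (4·p_y/p_x)², and y* = (I − p_x·x*)/p_y.
Plugging in: x* = (4·4/4)² = 16.

x* = 16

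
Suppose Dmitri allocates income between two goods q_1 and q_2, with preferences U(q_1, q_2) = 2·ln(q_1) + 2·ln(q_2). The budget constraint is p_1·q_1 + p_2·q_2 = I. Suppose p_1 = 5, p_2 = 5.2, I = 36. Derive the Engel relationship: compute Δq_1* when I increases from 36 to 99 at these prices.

Demand: q_1*(p_1,p_2,I) = 0.5·I/p_1 and q_2* = 0.5·I/p_2.
At p_1=5, p_2=5.2, I=36: q_1* = 0.5·36/5 = 3.6.
At I' = 99: q_1* = 9.9. Change: 9.9 − 3.6 = 6.3.

Δq_1* = 6.3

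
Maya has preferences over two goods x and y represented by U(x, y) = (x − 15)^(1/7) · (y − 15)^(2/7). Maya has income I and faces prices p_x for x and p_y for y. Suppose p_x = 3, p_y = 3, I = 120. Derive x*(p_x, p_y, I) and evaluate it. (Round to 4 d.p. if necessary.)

x* = 18.3333

Substituting into the budget: x* = 15 + 1/3·(I − 15·p_x − 15·p_y)/p_x, and y* = 15 + 2/3·(…)/p_y.
Discretionary income = 120 − 15·3 − 15·3 = 30; x* = 15 + 1/3·30/3 = 18.3333.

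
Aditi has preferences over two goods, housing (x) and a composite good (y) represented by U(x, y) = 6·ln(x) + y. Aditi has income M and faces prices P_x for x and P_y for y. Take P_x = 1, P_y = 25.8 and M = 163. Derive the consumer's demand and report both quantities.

x* = 154.8, y* = 0.3178

At the given prices: x* = 6·25.8/1 = 154.8, and y* = 0.3178.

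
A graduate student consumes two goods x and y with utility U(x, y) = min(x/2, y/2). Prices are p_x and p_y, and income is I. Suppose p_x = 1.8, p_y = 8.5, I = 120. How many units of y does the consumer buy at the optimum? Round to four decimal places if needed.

y* = 11.6505

Leontief preferences: the optimum is at the kink where x/2 = y/2, i.e. y = x.
Budget: p_x·x + p_y·x = I, so (2·p_x + 2·p_y)·x = 2·I.
Demand: x*(p_x,p_y,I) = 2·I/(2·p_x + 2·p_y), y* = 2·I/(2·p_x + 2·p_y).
Here 2·1.8 + 2·8.5 = 20.6, giving y* = 11.6505.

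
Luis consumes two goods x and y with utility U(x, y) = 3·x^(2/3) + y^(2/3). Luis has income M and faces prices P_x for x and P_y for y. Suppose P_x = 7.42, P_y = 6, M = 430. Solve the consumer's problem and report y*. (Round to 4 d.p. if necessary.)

y* = 3.8418

MRS = MU_x/MU_y = 3·(y/x)^(1/3). Set equal to P_x/P_y.
Solve for the ratio: y/x = [(1/3)·P_x/P_y]^(3).
With the ratio pinned down, the budget gives x* = M/(P_x + P_y·(y/x)) and y* = (y/x)·x*.
Numerically y/x = 0.070048, so x* = 430/(7.42 + 6·0.070048) = 54.8449 and y* = 0.070048·54.8449 = 3.8418.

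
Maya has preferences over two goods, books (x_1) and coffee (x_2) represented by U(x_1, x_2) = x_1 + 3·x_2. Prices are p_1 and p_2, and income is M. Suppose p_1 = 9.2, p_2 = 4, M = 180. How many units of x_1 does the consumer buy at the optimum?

Linear utility — the consumer picks whichever good has higher MU/price: 1/9.2 = 0.1087 vs 3/4 = 0.75.
x_2 gives more utility per dollar, so spend all income on x_2: x_2* = M/p_2, x_1* = 0.
Numerically: x_1* = 0, x_2* = 45.

x_1* = 0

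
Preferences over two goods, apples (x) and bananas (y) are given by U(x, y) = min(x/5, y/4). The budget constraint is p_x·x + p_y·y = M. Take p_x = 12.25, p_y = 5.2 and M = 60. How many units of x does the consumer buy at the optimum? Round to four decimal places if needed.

With perfect complements, no substitution: consume in ratio x:y = 5:4.
Budget: p_x·x + p_y·(4/5)·x = M, so (5·p_x + 4·p_y)·x = 5·M.
Demand: x*(p_x,p_y,M) = 5·M/(5·p_x + 4·p_y), y* = 4·M/(5·p_x + 4·p_y).
Here 5·12.25 + 4·5.2 = 82.05, giving x* = 3.6563.

x* = 3.6563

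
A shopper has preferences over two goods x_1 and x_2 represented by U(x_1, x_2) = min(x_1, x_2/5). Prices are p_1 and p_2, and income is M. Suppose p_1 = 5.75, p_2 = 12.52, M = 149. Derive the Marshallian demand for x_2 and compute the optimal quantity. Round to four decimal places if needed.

With perfect complements, no substitution: consume in ratio x_1:x_2 = 1:5.
Budget: p_1·x_1 + p_2·5·x_1 = M, so (p_1 + 5·p_2)·x_1 = M.
Demand: x_1*(p_1,p_2,M) = M/(p_1 + 5·p_2), x_2* = 5·M/(p_1 + 5·p_2).
Here 5.75 + 5·12.52 = 68.35, giving x_2* = 10.8998.

x_2* = 10.8998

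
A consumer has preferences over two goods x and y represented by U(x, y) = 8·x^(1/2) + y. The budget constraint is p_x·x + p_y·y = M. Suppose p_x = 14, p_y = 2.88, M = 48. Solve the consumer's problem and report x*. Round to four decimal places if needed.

x* = 0.6771

Solve: √x = 4·p_y/p_x, so x*(p_x,p_y) = (4·p_y/p_x)², and y* = (M − p_x·x*)/p_y.
Plugging in: x* = (4·2.88/14)² = 0.6771.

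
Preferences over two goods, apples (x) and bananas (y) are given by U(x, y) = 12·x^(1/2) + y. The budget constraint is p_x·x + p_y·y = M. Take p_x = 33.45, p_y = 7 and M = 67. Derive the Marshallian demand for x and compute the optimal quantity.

Utility is quasi-linear in y; the FOC for x is 6/√x = p_x/p_y.
Thus x* = (6·p_y/p_x)² — independent of M — with the rest of income spent on y.
Plugging in: x* = (6·7/33.45)² = 1.5765.

x* = 1.5765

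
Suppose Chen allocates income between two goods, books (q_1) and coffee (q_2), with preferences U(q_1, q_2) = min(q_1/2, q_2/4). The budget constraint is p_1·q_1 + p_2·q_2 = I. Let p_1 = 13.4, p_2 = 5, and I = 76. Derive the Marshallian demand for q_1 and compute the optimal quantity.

q_1* = 3.2479

Leontief preferences: the optimum is at the kink where q_1/2 = q_2/4, i.e. q_2 = 2·q_1.
Budget: p_1·q_1 + p_2·2·q_1 = I, so (2·p_1 + 4·p_2)·q_1 = 2·I.
Demand: q_1*(p_1,p_2,I) = 2·I/(2·p_1 + 4·p_2), q_2* = 4·I/(2·p_1 + 4·p_2).
Here 2·13.4 + 4·5 = 46.8, giving q_1* = 3.2479.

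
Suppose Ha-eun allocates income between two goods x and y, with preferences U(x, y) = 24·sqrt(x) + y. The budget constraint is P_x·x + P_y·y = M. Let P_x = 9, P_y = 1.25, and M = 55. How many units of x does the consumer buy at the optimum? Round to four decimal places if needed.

Set MRS = P_x/P_y: 12·x^(−1/2) = P_x/P_y.
Solve: √x = 12·P_y/P_x, so x*(P_x,P_y) = (12·P_y/P_x)², and y* = (M − P_x·x*)/P_y.
Plugging in: x* = (12·1.25/9)² = 2.7778.

x* = 2.7778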